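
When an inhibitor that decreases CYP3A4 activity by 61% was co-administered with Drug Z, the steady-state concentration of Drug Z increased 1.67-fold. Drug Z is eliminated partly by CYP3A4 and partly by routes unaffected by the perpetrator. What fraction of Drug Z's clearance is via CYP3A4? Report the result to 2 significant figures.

0.66

CL'/CL = 1 / 1.67 = 0.5988
0.39·fm + (1 − fm) = 0.5988
fm = (0.5988 − 1) / (0.39 − 1) = 0.66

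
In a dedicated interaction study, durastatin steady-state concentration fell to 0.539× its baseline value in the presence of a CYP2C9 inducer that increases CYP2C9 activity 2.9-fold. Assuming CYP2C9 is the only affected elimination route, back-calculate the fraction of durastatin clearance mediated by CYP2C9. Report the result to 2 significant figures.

CL'/CL = 1 / 0.539 = 1.855
2.9·fm + (1 − fm) = 1.855
fm = (1.855 − 1) / (2.9 − 1) = 0.45

0.45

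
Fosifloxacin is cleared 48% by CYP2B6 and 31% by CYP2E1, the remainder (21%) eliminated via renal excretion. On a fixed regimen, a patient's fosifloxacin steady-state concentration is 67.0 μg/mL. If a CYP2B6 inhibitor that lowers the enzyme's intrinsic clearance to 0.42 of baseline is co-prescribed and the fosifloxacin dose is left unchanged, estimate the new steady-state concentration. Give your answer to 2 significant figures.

CYP2B6: 0.48 × 0.42 = 0.2016
CYP2E1: 0.31 (unchanged)
Other: 0.21 (unchanged)
CL_new/CL_old = 0.2016 + 0.31 + 0.21 = 0.7216.
New steady-state concentration = baseline ÷ relative clearance = 67.0 / 0.7216 = 93 μg/mL.

93 μg/mL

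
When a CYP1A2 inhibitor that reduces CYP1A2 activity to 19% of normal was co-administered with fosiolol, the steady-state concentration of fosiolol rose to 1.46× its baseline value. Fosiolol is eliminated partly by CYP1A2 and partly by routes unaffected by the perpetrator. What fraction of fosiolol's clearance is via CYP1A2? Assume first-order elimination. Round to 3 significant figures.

0.389

Let x = fm,CYP1A2. Because steady-state concentration ∝ 1/CL, relative clearance fell to 1/1.46 = 0.6849.
Setting x·0.19 + (1 − x) = 0.6849 and solving: x = (0.6849 − 1)/(0.19 − 1) = 0.389.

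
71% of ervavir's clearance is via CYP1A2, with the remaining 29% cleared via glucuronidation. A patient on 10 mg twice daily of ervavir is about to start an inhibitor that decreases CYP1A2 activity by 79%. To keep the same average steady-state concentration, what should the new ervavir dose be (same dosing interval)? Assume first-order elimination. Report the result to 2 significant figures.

4.4 mg

The CYP1A2 pathway (71% of clearance) drops to 0.21× activity: 0.71 × 0.21 = 0.1491.
The remaining 29% of clearance is unaffected.
Relative clearance = 0.1491 + 0.29 = 0.4391.
Exposure is unchanged when dose changes in proportion to clearance. New dose = 10 mg × 0.4391 = 4.4 mg.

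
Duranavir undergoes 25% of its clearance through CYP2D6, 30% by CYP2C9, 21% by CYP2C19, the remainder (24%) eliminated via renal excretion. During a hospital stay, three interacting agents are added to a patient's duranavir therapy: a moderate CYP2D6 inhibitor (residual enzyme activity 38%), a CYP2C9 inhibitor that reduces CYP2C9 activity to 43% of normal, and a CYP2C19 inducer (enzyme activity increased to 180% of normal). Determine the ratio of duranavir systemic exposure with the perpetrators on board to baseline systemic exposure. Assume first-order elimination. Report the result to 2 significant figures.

1.2

CYP2D6: 0.25 × 0.38 = 0.095
CYP2C9: 0.3 × 0.43 = 0.129
CYP2C19: 0.21 × 1.8 = 0.378
Other: 0.24 (unchanged)
CL_new/CL_old = 0.095 + 0.129 + 0.378 + 0.24 = 0.842.
Systemic exposure ∝ 1/CL: fold-change = 1 / 0.842 = 1.2.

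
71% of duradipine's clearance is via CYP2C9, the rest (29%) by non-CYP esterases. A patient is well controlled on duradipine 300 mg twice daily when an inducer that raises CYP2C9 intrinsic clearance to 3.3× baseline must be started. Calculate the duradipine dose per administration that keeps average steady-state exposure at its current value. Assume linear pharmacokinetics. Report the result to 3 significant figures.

The CYP2C9 pathway (71% of clearance) increases to 3.3× activity: 0.71 × 3.3 = 2.343.
Non-CYP routes (29%) are unchanged.
New clearance relative to baseline: 2.343 + 0.29 = 2.633.
To maintain the same steady-state level, dose must scale with clearance: new dose = 300 × 2.633 = 790 mg.

790 mg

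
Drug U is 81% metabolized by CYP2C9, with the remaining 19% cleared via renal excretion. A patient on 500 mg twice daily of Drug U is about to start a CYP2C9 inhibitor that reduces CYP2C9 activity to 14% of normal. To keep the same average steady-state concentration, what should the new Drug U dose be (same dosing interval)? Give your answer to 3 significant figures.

The CYP2C9 pathway (81% of clearance) falls to 0.14× activity: 0.81 × 0.14 = 0.1134.
Non-CYP routes (19%) are unchanged.
New clearance relative to baseline: 0.1134 + 0.19 = 0.3034.
Exposure is unchanged when dose changes in proportion to clearance. New dose = 500 mg × 0.3034 = 152 mg.

152 mg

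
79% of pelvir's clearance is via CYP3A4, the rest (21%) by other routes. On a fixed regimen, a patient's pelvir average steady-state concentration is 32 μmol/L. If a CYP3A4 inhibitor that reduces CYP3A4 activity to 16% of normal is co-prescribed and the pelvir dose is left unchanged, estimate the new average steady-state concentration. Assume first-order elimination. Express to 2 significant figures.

95 μmol/L

The CYP3A4 pathway (79% of clearance) drops to 0.16× activity: 0.79 × 0.16 = 0.1264.
Non-CYP routes (21%) are unchanged.
Relative clearance = 0.1264 + 0.21 = 0.3364.
With dosing unchanged, average steady-state concentration scales as 1/CL: 32 / 0.3364 = 95 μmol/L.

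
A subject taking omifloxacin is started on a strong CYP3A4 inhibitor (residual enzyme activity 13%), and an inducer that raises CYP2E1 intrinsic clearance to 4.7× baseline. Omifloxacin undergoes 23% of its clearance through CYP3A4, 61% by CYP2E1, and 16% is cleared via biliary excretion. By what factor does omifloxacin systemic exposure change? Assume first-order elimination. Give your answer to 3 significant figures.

CYP3A4: 0.23 × 0.13 = 0.0299
CYP2E1: 0.61 × 4.7 = 2.867
Other: 0.16 (unchanged)
Relative clearance = 0.0299 + 2.867 + 0.16 = 3.0569.
Because systemic exposure varies inversely with clearance, the combined effect is 1 / 3.0569 = 0.327.

0.327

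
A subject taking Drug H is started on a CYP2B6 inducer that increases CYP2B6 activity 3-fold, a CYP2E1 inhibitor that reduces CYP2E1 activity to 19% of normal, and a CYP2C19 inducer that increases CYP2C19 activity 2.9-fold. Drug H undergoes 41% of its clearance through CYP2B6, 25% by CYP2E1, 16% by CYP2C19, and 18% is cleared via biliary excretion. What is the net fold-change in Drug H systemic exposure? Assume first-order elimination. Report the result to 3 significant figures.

The CYP2B6 pathway (41% of clearance) is boosted to 3× activity: 0.41 × 3 = 1.23.
The CYP2E1 pathway (25% of clearance) drops to 0.19× activity: 0.25 × 0.19 = 0.0475.
The CYP2C19 pathway (16% of clearance) rises to 2.9× activity: 0.16 × 2.9 = 0.464.
The remaining 18% of clearance is unaffected.
CL_new/CL_old = 1.23 + 0.0475 + 0.464 + 0.18 = 1.9215.
Because systemic exposure varies inversely with clearance, the combined effect is 1 / 1.9215 = 0.520.

0.520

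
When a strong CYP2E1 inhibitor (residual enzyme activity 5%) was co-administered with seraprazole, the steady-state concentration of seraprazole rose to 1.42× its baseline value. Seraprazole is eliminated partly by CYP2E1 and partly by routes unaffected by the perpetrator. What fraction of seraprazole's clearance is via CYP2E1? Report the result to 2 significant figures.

0.31

Write x for the fraction cleared via CYP2E1. The observed steady-state concentration change means clearance fell to 1/1.42 = 0.7042 of baseline.
Only the CYP2E1 route changed, so 0.7042 = x·0.05 + (1 − x), giving x = 0.31.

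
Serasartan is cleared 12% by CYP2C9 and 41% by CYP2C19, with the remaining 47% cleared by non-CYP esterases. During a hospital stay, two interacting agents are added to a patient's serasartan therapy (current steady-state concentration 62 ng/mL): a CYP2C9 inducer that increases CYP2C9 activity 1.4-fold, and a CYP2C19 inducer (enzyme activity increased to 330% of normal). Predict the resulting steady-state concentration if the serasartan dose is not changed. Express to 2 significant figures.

31 ng/mL

The CYP2C9 pathway (12% of clearance) is boosted to 1.4× activity: 0.12 × 1.4 = 0.168.
The CYP2C19 pathway (41% of clearance) increases to 3.3× activity: 0.41 × 3.3 = 1.353.
The remaining 47% of clearance is unaffected.
New clearance relative to baseline: 0.168 + 1.353 + 0.47 = 1.991.
New steady-state concentration = 62 / 1.991 = 31 ng/mL (concentration scales inversely with clearance).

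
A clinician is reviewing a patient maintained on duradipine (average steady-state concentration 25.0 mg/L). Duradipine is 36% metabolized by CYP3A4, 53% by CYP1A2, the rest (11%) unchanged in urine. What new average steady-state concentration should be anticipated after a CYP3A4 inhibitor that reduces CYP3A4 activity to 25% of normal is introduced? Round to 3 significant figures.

34.2 mg/L

The CYP3A4 pathway (36% of clearance) is reduced to 0.25× activity: 0.36 × 0.25 = 0.09.
CYP1A2 (53%) and the residual 11% are unaffected.
CL_new/CL_old = 0.09 + 0.53 + 0.11 = 0.73.
With dosing unchanged, average steady-state concentration scales as 1/CL: 25.0 / 0.73 = 34.2 mg/L.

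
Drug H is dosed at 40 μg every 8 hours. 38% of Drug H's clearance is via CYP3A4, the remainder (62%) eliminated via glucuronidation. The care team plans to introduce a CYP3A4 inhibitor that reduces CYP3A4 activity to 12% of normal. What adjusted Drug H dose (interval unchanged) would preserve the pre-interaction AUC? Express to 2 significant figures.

CYP3A4: 0.38 × 0.12 = 0.0456
Other: 0.62 (unchanged)
Relative clearance = 0.0456 + 0.62 = 0.6656.
To maintain the same steady-state level, dose must scale with clearance: new dose = 40 × 0.6656 = 27 μg.

27 μg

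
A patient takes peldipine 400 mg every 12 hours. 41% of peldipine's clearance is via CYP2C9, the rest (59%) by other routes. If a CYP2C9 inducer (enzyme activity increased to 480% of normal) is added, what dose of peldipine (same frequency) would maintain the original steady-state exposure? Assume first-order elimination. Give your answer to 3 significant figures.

The CYP2C9 pathway (41% of clearance) is boosted to 4.8× activity: 0.41 × 4.8 = 1.968.
Non-CYP routes (59%) are unchanged.
New clearance relative to baseline: 1.968 + 0.59 = 2.558.
To maintain the same steady-state level, dose must scale with clearance: new dose = 400 × 2.558 = 1.02 × 10³ mg.

1.02 × 10³ mg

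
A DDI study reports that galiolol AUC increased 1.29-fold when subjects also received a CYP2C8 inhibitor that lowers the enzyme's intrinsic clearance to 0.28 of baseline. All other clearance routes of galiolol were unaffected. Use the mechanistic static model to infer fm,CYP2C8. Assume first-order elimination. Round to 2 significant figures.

0.31

Call the CYP2C8 fraction fm. After the interaction, CL_new/CL_old = fm × 0.28 + (1 − fm).
AUC ratio = 1 / (new CL fraction), so new CL fraction = 1 / 1.29 = 0.7752.
fm × 0.28 + 1 − fm = 0.7752  ⇒  fm × (0.28 − 1) = −0.2248  ⇒  fm = 0.31.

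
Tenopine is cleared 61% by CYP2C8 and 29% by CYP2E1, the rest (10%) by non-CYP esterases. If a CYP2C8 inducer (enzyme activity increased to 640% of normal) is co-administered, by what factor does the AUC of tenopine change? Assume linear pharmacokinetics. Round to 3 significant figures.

0.233

The CYP2C8 pathway (61% of clearance) is boosted to 6.4× activity: 0.61 × 6.4 = 3.904.
CYP2E1 (29%) and the residual 10% are unaffected.
CL_new/CL_old = 3.904 + 0.29 + 0.1 = 4.294.
AUC ratio = CL_old/CL_new = 1 / 4.294 = 0.233.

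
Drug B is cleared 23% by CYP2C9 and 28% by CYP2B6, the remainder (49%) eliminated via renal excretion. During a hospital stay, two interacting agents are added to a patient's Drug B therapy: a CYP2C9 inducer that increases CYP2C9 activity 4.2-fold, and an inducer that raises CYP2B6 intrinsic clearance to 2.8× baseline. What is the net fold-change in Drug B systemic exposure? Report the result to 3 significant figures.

The CYP2C9 pathway (23% of clearance) increases to 4.2× activity: 0.23 × 4.2 = 0.966.
The CYP2B6 pathway (28% of clearance) is boosted to 2.8× activity: 0.28 × 2.8 = 0.784.
The remaining 49% of clearance is unaffected.
CL_new/CL_old = 0.966 + 0.784 + 0.49 = 2.24.
Net systemic exposure ratio = 1 / 2.24 = 0.446.

0.446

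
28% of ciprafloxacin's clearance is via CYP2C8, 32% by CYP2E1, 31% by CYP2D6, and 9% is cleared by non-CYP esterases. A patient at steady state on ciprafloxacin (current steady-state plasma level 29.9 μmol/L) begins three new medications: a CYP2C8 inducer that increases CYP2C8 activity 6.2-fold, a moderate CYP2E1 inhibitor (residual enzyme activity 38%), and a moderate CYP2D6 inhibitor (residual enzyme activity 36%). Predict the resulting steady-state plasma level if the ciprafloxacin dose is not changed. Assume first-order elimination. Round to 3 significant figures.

14.5 μmol/L

The CYP2C8 pathway (28% of clearance) rises to 6.2× activity: 0.28 × 6.2 = 1.736.
The CYP2E1 pathway (32% of clearance) is reduced to 0.38× activity: 0.32 × 0.38 = 0.1216.
The CYP2D6 pathway (31% of clearance) drops to 0.36× activity: 0.31 × 0.36 = 0.1116.
Non-CYP routes (9%) are unchanged.
New clearance relative to baseline: 1.736 + 0.1216 + 0.1116 + 0.09 = 2.0592.
Steady-state plasma level ∝ 1/CL: new value = 29.9 / 2.0592 = 14.5 μmol/L.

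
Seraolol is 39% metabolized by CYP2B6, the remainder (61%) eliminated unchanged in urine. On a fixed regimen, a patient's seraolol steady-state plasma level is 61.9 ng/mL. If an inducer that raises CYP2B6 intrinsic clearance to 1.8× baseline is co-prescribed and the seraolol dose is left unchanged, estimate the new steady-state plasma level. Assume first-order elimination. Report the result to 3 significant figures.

The CYP2B6 pathway (39% of clearance) increases to 1.8× activity: 0.39 × 1.8 = 0.702.
The remaining 61% of clearance is unaffected.
Relative clearance = 0.702 + 0.61 = 1.312.
New steady-state plasma level = baseline ÷ relative clearance = 61.9 / 1.312 = 47.2 ng/mL.

47.2 ng/mL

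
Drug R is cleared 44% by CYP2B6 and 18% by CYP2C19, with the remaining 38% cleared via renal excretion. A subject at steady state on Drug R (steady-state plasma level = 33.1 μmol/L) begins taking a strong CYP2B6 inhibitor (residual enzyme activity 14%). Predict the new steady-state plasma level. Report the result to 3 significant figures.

53.2 μmol/L

The CYP2B6 pathway (44% of clearance) falls to 0.14× activity: 0.44 × 0.14 = 0.0616.
CYP2C19 (18%) and the residual 38% are unaffected.
New clearance relative to baseline: 0.0616 + 0.18 + 0.38 = 0.6216.
Steady-state plasma level ∝ 1/CL, so new value = 33.1 / 0.6216 = 53.2 μmol/L.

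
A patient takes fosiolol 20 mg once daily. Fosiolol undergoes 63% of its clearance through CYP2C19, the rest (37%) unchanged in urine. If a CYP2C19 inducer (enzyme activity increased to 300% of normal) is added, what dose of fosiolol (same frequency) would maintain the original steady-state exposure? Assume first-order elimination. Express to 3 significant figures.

45.2 mg

The CYP2C19 pathway (63% of clearance) is boosted to 3× activity: 0.63 × 3 = 1.89.
The remaining 37% of clearance is unaffected.
New clearance relative to baseline: 1.89 + 0.37 = 2.26.
Css,avg = (dose rate)/CL, so holding Css fixed requires dose ∝ CL: 20 × 2.26 = 45.2 mg.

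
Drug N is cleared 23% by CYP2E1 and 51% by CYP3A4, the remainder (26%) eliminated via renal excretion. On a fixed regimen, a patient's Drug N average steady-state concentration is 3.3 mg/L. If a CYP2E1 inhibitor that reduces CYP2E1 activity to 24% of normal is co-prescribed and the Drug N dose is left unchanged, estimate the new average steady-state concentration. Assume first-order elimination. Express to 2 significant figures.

4.0 mg/L

The CYP2E1 pathway (23% of clearance) falls to 0.24× activity: 0.23 × 0.24 = 0.0552.
CYP3A4 (51%) and the residual 26% are unaffected.
New clearance relative to baseline: 0.0552 + 0.51 + 0.26 = 0.8252.
Average steady-state concentration ∝ 1/CL, so new value = 3.3 / 0.8252 = 4.0 mg/L.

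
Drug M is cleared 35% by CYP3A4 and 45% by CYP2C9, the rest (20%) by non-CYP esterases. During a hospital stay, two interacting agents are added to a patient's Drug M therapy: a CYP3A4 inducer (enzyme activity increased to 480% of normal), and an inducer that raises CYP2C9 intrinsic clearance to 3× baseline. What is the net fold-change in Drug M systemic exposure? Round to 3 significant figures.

0.310

The CYP3A4 pathway (35% of clearance) is boosted to 4.8× activity: 0.35 × 4.8 = 1.68.
The CYP2C9 pathway (45% of clearance) rises to 3× activity: 0.45 × 3 = 1.35.
The remaining 20% of clearance is unaffected.
CL_new/CL_old = 1.68 + 1.35 + 0.2 = 3.23.
Net systemic exposure ratio = 1 / 3.23 = 0.310.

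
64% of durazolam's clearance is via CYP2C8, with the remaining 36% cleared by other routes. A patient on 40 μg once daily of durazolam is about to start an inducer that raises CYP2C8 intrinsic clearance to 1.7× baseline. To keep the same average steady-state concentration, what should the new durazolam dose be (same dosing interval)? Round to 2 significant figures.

58 μg

The CYP2C8 pathway (64% of clearance) is boosted to 1.7× activity: 0.64 × 1.7 = 1.088.
The remaining 36% of clearance is unaffected.
New clearance relative to baseline: 1.088 + 0.36 = 1.448.
To maintain the same steady-state level, dose must scale with clearance: new dose = 40 × 1.448 = 58 μg.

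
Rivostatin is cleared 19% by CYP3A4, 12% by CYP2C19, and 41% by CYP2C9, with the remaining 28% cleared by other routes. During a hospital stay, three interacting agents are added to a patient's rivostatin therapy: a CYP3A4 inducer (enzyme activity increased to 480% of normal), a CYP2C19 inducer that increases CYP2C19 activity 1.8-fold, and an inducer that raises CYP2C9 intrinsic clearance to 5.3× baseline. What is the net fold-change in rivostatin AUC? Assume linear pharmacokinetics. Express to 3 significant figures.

CYP3A4: 0.19 × 4.8 = 0.912
CYP2C19: 0.12 × 1.8 = 0.216
CYP2C9: 0.41 × 5.3 = 2.173
Other: 0.28 (unchanged)
CL_new/CL_old = 0.912 + 0.216 + 2.173 + 0.28 = 3.581.
Net AUC ratio = 1 / 3.581 = 0.279.

0.279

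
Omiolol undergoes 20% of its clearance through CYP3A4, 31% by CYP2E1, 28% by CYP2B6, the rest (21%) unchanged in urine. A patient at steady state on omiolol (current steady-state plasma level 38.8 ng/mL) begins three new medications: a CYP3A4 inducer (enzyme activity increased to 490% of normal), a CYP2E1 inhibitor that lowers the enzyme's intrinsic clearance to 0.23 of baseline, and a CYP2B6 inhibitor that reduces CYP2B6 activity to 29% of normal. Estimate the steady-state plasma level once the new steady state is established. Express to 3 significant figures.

28.9 ng/mL

CYP3A4: 0.2 × 4.9 = 0.98
CYP2E1: 0.31 × 0.23 = 0.0713
CYP2B6: 0.28 × 0.29 = 0.0812
Other: 0.21 (unchanged)
New clearance relative to baseline: 0.98 + 0.0713 + 0.0812 + 0.21 = 1.3425.
Dividing the baseline by the relative clearance: 38.8 / 1.3425 = 28.9 ng/mL.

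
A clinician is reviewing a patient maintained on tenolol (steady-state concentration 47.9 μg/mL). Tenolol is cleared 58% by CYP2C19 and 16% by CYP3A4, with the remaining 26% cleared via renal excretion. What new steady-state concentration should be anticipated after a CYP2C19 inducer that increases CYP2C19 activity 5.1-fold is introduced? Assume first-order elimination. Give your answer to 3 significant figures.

CYP2C19: 0.58 × 5.1 = 2.958
CYP3A4: 0.16 (unchanged)
Other: 0.26 (unchanged)
Relative clearance = 2.958 + 0.16 + 0.26 = 3.378.
New steady-state concentration = baseline ÷ relative clearance = 47.9 / 3.378 = 14.2 μg/mL.

14.2 μg/mL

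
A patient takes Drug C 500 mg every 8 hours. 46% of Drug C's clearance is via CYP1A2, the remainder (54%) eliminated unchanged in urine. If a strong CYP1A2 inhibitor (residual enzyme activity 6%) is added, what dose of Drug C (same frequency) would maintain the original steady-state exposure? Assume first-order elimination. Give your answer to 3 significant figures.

284 mg

The CYP1A2 pathway (46% of clearance) is reduced to 0.06× activity: 0.46 × 0.06 = 0.0276.
Non-CYP routes (54%) are unchanged.
Relative clearance = 0.0276 + 0.54 = 0.5676.
Exposure is unchanged when dose changes in proportion to clearance. New dose = 500 mg × 0.5676 = 284 mg.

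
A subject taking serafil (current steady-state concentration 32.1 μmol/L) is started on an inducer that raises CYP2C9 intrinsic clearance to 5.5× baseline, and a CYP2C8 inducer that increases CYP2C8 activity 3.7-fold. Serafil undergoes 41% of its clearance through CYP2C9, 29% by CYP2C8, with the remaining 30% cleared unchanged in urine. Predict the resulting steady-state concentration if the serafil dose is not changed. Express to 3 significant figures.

CYP2C9: 0.41 × 5.5 = 2.255
CYP2C8: 0.29 × 3.7 = 1.073
Other: 0.3 (unchanged)
Relative clearance = 2.255 + 1.073 + 0.3 = 3.628.
New steady-state concentration = 32.1 / 3.628 = 8.85 μmol/L (concentration scales inversely with clearance).

8.85 μmol/L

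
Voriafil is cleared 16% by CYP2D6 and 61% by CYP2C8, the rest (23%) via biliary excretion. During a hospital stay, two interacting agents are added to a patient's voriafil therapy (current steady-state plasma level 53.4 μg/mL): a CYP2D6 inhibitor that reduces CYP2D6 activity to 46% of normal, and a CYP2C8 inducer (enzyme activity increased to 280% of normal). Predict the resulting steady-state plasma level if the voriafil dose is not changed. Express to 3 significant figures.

26.5 μg/mL

The CYP2D6 pathway (16% of clearance) drops to 0.46× activity: 0.16 × 0.46 = 0.0736.
The CYP2C8 pathway (61% of clearance) is boosted to 2.8× activity: 0.61 × 2.8 = 1.708.
Non-CYP routes (23%) are unchanged.
Relative clearance = 0.0736 + 1.708 + 0.23 = 2.0116.
Steady-state plasma level ∝ 1/CL: new value = 53.4 / 2.0116 = 26.5 μg/mL.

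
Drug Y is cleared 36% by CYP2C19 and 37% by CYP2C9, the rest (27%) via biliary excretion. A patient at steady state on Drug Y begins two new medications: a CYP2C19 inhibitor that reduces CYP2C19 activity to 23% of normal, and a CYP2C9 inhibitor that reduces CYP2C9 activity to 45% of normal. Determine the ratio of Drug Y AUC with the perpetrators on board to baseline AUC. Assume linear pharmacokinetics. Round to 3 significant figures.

The CYP2C19 pathway (36% of clearance) is reduced to 0.23× activity: 0.36 × 0.23 = 0.0828.
The CYP2C9 pathway (37% of clearance) falls to 0.45× activity: 0.37 × 0.45 = 0.1665.
The remaining 27% of clearance is unaffected.
Relative clearance = 0.0828 + 0.1665 + 0.27 = 0.5193.
AUC ∝ 1/CL: fold-change = 1 / 0.5193 = 1.93.

1.93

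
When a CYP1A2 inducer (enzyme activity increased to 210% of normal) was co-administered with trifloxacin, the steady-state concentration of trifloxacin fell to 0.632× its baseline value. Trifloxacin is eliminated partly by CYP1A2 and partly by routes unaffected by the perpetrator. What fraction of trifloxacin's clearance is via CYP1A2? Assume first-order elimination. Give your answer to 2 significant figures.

Write x for the fraction cleared via CYP1A2. The observed steady-state concentration change means clearance rose to 1/0.632 = 1.582 of baseline.
Setting x·2.1 + (1 − x) = 1.582 and solving: x = (1.582 − 1)/(2.1 − 1) = 0.53.

0.53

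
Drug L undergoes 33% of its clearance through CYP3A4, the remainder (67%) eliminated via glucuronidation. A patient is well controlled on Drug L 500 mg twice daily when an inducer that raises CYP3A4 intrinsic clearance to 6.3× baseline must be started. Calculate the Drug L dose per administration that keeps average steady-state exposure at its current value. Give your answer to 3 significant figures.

The CYP3A4 pathway (33% of clearance) rises to 6.3× activity: 0.33 × 6.3 = 2.079.
Non-CYP routes (67%) are unchanged.
New clearance relative to baseline: 2.079 + 0.67 = 2.749.
Css,avg = (dose rate)/CL, so holding Css fixed requires dose ∝ CL: 500 × 2.749 = 1.37 × 10³ mg.

1.37 × 10³ mg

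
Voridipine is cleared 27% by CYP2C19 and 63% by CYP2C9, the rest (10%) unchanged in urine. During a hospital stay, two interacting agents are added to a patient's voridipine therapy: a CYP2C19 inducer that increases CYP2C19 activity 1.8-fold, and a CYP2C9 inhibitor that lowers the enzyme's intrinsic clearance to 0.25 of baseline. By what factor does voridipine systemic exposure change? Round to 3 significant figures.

1.34

The CYP2C19 pathway (27% of clearance) rises to 1.8× activity: 0.27 × 1.8 = 0.486.
The CYP2C9 pathway (63% of clearance) drops to 0.25× activity: 0.63 × 0.25 = 0.1575.
The remaining 10% of clearance is unaffected.
New clearance relative to baseline: 0.486 + 0.1575 + 0.1 = 0.7435.
Because systemic exposure varies inversely with clearance, the combined effect is 1 / 0.7435 = 1.34.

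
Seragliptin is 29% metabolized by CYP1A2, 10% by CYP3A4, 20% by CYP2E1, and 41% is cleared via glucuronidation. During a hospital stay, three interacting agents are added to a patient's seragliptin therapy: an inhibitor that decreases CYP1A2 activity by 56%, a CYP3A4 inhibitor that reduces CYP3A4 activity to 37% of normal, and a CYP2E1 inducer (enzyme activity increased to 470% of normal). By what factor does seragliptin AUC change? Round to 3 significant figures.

0.660

CYP1A2: 0.29 × 0.44 = 0.1276
CYP3A4: 0.1 × 0.37 = 0.037
CYP2E1: 0.2 × 4.7 = 0.94
Other: 0.41 (unchanged)
CL_new/CL_old = 0.1276 + 0.037 + 0.94 + 0.41 = 1.5146.
Net AUC ratio = 1 / 1.5146 = 0.660.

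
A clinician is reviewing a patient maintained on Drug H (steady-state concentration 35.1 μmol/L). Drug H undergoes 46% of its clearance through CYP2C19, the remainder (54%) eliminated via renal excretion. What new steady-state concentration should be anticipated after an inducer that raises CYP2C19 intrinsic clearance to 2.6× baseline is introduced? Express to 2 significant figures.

The CYP2C19 pathway (46% of clearance) rises to 2.6× activity: 0.46 × 2.6 = 1.196.
Non-CYP routes (54%) are unchanged.
Relative clearance = 1.196 + 0.54 = 1.736.
Steady-state concentration ∝ 1/CL, so new value = 35.1 / 1.736 = 20 μmol/L.

20 μmol/L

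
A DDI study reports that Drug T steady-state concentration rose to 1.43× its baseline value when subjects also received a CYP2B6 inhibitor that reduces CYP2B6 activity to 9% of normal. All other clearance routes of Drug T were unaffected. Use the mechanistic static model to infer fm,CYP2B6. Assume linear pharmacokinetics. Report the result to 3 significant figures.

Let x = fm,CYP2B6. Because steady-state concentration ∝ 1/CL, relative clearance fell to 1/1.43 = 0.6993.
Setting x·0.09 + (1 − x) = 0.6993 and solving: x = (0.6993 − 1)/(0.09 − 1) = 0.330.

0.330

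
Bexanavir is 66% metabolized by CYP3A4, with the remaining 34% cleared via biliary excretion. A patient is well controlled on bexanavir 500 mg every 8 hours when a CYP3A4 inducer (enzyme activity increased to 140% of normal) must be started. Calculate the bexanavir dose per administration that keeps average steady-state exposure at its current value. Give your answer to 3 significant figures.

632 mg

The CYP3A4 pathway (66% of clearance) rises to 1.4× activity: 0.66 × 1.4 = 0.924.
The remaining 34% of clearance is unaffected.
New clearance relative to baseline: 0.924 + 0.34 = 1.264.
Exposure is unchanged when dose changes in proportion to clearance. New dose = 500 mg × 1.264 = 632 mg.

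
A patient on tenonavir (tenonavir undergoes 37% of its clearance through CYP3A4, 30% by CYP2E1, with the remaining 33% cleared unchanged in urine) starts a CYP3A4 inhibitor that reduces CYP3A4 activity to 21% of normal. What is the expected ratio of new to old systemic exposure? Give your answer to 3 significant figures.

The CYP3A4 pathway (37% of clearance) is reduced to 0.21× activity: 0.37 × 0.21 = 0.0777.
CYP2E1 (30%) and the residual 33% are unaffected.
New clearance relative to baseline: 0.0777 + 0.3 + 0.33 = 0.7077.
Systemic exposure ratio = CL_old/CL_new = 1 / 0.7077 = 1.41.

1.41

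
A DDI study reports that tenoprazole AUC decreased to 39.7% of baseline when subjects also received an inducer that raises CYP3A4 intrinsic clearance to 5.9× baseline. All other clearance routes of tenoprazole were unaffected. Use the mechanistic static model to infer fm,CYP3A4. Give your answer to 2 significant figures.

0.31

Let x = fm,CYP3A4. Because AUC ∝ 1/CL, relative clearance rose to 1/0.397 = 2.519.
Setting x·5.9 + (1 − x) = 2.519 and solving: x = (2.519 − 1)/(5.9 − 1) = 0.31.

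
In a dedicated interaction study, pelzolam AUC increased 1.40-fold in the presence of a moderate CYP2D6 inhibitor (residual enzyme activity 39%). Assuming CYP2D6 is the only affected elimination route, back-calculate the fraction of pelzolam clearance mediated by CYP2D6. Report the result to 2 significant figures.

Let fm be the CYP2D6 fraction. New clearance relative to baseline = fm × 0.39 + (1 − fm).
AUC ratio = 1 / (new CL fraction), so new CL fraction = 1 / 1.40 = 0.7143.
fm × 0.39 + 1 − fm = 0.7143  ⇒  fm × (0.39 − 1) = −0.2857  ⇒  fm = 0.47.

0.47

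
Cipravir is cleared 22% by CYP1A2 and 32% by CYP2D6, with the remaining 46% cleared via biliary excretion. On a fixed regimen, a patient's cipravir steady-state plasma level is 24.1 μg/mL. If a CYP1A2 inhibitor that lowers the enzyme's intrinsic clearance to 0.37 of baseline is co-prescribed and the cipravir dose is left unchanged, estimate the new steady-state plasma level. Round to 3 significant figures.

The CYP1A2 pathway (22% of clearance) falls to 0.37× activity: 0.22 × 0.37 = 0.0814.
CYP2D6 (32%) and the residual 46% are unaffected.
CL_new/CL_old = 0.0814 + 0.32 + 0.46 = 0.8614.
New steady-state plasma level = baseline ÷ relative clearance = 24.1 / 0.8614 = 28.0 μg/mL.

28.0 μg/mL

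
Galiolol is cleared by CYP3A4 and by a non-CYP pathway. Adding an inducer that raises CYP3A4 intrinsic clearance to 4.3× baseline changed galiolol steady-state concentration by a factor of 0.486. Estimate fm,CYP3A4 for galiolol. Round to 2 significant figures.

0.32

Call the CYP3A4 fraction fm. After the interaction, CL_new/CL_old = fm × 4.3 + (1 − fm).
Steady-state concentration ratio = 1 / (new CL fraction), so new CL fraction = 1 / 0.486 = 2.058.
fm × 4.3 + 1 − fm = 2.058  ⇒  fm × (4.3 − 1) = 1.058  ⇒  fm = 0.32.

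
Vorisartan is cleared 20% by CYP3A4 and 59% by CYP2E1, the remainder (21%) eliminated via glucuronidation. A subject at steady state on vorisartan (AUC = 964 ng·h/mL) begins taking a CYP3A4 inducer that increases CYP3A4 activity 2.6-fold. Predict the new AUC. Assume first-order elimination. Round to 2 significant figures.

7.3 × 10² ng·h/mL

The CYP3A4 pathway (20% of clearance) is boosted to 2.6× activity: 0.2 × 2.6 = 0.52.
CYP2E1 (59%) and the residual 21% are unaffected.
CL_new/CL_old = 0.52 + 0.59 + 0.21 = 1.32.
New AUC = baseline ÷ relative clearance = 964 / 1.32 = 7.3 × 10² ng·h/mL.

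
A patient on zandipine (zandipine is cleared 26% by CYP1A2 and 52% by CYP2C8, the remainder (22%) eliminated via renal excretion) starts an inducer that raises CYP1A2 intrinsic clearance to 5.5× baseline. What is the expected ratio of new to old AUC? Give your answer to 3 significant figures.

CYP1A2: 0.26 × 5.5 = 1.43
CYP2C8: 0.52 (unchanged)
Other: 0.22 (unchanged)
CL_new/CL_old = 1.43 + 0.52 + 0.22 = 2.17.
AUC ratio = CL_old/CL_new = 1 / 2.17 = 0.461.

0.461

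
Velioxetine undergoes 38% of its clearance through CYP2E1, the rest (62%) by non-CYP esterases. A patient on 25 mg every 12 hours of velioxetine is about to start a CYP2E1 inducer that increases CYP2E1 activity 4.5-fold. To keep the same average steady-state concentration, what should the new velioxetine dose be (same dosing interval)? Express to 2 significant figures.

58 mg

The CYP2E1 pathway (38% of clearance) rises to 4.5× activity: 0.38 × 4.5 = 1.71.
The remaining 62% of clearance is unaffected.
Relative clearance = 1.71 + 0.62 = 2.33.
Exposure is unchanged when dose changes in proportion to clearance. New dose = 25 mg × 2.33 = 58 mg.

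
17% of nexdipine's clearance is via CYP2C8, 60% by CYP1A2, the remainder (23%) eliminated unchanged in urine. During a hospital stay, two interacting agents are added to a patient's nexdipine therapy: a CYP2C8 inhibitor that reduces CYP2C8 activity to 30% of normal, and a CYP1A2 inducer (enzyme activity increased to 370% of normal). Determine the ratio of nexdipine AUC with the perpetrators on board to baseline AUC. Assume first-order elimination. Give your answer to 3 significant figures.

The CYP2C8 pathway (17% of clearance) is reduced to 0.3× activity: 0.17 × 0.3 = 0.051.
The CYP1A2 pathway (60% of clearance) rises to 3.7× activity: 0.6 × 3.7 = 2.22.
The remaining 23% of clearance is unaffected.
Relative clearance = 0.051 + 2.22 + 0.23 = 2.501.
AUC ∝ 1/CL: fold-change = 1 / 2.501 = 0.400.

0.400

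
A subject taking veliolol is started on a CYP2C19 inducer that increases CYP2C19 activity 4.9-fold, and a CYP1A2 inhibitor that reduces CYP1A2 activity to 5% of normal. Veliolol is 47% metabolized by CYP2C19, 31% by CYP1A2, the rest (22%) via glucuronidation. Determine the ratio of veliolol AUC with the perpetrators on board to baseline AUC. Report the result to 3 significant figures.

The CYP2C19 pathway (47% of clearance) rises to 4.9× activity: 0.47 × 4.9 = 2.303.
The CYP1A2 pathway (31% of clearance) falls to 0.05× activity: 0.31 × 0.05 = 0.0155.
Non-CYP routes (22%) are unchanged.
Relative clearance = 2.303 + 0.0155 + 0.22 = 2.5385.
AUC ∝ 1/CL: fold-change = 1 / 2.5385 = 0.394.

0.394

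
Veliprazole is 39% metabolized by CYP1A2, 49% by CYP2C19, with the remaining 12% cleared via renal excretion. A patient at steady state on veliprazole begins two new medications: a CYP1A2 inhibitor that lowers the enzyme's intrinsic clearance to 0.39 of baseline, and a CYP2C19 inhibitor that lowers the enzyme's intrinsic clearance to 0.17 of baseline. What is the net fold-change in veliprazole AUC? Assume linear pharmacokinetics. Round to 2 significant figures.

2.8

The CYP1A2 pathway (39% of clearance) drops to 0.39× activity: 0.39 × 0.39 = 0.1521.
The CYP2C19 pathway (49% of clearance) falls to 0.17× activity: 0.49 × 0.17 = 0.0833.
The remaining 12% of clearance is unaffected.
Relative clearance = 0.1521 + 0.0833 + 0.12 = 0.3554.
AUC ∝ 1/CL: fold-change = 1 / 0.3554 = 2.8.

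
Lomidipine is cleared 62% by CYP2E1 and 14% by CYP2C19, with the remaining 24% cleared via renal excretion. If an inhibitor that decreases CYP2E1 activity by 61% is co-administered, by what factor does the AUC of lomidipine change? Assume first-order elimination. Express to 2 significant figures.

1.6

The CYP2E1 pathway (62% of clearance) is reduced to 0.39× activity: 0.62 × 0.39 = 0.2418.
CYP2C19 (14%) and the residual 24% are unaffected.
Relative clearance = 0.2418 + 0.14 + 0.24 = 0.6218.
AUC ratio = CL_old/CL_new = 1 / 0.6218 = 1.6.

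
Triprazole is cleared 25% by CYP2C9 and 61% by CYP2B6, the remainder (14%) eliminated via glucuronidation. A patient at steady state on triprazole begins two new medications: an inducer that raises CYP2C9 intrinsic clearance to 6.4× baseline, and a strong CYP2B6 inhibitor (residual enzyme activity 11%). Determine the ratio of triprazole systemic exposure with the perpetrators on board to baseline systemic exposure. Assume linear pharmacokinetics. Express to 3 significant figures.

0.553

The CYP2C9 pathway (25% of clearance) rises to 6.4× activity: 0.25 × 6.4 = 1.6.
The CYP2B6 pathway (61% of clearance) is reduced to 0.11× activity: 0.61 × 0.11 = 0.0671.
Non-CYP routes (14%) are unchanged.
CL_new/CL_old = 1.6 + 0.0671 + 0.14 = 1.8071.
Systemic exposure ∝ 1/CL: fold-change = 1 / 1.8071 = 0.553.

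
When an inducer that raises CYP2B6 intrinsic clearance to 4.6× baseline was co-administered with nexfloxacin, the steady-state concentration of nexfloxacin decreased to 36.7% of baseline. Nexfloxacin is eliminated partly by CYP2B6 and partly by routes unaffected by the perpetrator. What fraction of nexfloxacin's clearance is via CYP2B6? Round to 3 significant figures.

Write x for the fraction cleared via CYP2B6. The observed steady-state concentration change means clearance rose to 1/0.367 = 2.725 of baseline.
Setting x·4.6 + (1 − x) = 2.725 and solving: x = (2.725 − 1)/(4.6 − 1) = 0.479.

0.479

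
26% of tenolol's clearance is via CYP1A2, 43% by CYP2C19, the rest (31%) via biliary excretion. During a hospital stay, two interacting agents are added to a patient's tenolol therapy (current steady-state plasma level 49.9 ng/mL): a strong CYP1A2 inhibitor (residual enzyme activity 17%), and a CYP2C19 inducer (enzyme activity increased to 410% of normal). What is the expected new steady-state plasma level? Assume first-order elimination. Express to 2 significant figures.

CYP1A2: 0.26 × 0.17 = 0.0442
CYP2C19: 0.43 × 4.1 = 1.763
Other: 0.31 (unchanged)
CL_new/CL_old = 0.0442 + 1.763 + 0.31 = 2.1172.
New steady-state plasma level = 49.9 / 2.1172 = 24 ng/mL (concentration scales inversely with clearance).

24 ng/mL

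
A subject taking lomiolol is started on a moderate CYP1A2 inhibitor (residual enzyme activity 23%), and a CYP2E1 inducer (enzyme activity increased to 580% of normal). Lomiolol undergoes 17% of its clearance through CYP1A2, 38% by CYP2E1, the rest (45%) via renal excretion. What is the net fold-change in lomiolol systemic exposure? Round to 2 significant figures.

0.37

CYP1A2: 0.17 × 0.23 = 0.0391
CYP2E1: 0.38 × 5.8 = 2.204
Other: 0.45 (unchanged)
New clearance relative to baseline: 0.0391 + 2.204 + 0.45 = 2.6931.
Net systemic exposure ratio = 1 / 2.6931 = 0.37.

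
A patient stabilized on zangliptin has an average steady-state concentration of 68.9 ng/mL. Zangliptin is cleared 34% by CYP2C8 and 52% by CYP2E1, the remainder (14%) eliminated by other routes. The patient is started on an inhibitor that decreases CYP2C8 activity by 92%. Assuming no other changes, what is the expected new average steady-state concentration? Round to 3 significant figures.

The CYP2C8 pathway (34% of clearance) falls to 0.08× activity: 0.34 × 0.08 = 0.0272.
CYP2E1 (52%) and the residual 14% are unaffected.
CL_new/CL_old = 0.0272 + 0.52 + 0.14 = 0.6872.
Average steady-state concentration ∝ 1/CL, so new value = 68.9 / 0.6872 = 100 ng/mL.

100 ng/mL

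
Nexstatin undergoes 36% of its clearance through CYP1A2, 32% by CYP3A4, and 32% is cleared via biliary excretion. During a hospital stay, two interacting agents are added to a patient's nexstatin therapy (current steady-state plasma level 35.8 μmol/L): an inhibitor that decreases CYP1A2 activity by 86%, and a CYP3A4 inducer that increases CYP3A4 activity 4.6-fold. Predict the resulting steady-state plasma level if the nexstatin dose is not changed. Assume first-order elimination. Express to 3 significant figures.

The CYP1A2 pathway (36% of clearance) falls to 0.14× activity: 0.36 × 0.14 = 0.0504.
The CYP3A4 pathway (32% of clearance) rises to 4.6× activity: 0.32 × 4.6 = 1.472.
Non-CYP routes (32%) are unchanged.
Relative clearance = 0.0504 + 1.472 + 0.32 = 1.8424.
Steady-state plasma level ∝ 1/CL: new value = 35.8 / 1.8424 = 19.4 μmol/L.

19.4 μmol/L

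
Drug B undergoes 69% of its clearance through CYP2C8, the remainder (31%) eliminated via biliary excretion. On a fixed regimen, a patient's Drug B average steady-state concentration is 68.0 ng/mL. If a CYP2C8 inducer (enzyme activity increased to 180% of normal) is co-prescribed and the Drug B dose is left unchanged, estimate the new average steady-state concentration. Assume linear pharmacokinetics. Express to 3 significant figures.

43.8 ng/mL

CYP2C8: 0.69 × 1.8 = 1.242
Other: 0.31 (unchanged)
CL_new/CL_old = 1.242 + 0.31 = 1.552.
Average steady-state concentration ∝ 1/CL, so new value = 68.0 / 1.552 = 43.8 ng/mL.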